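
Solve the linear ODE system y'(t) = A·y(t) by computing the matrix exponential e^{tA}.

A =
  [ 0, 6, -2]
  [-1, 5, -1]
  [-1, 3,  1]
e^{tA} =
  [-2*t*exp(2*t) + exp(2*t), 6*t*exp(2*t), -2*t*exp(2*t)]
  [-t*exp(2*t), 3*t*exp(2*t) + exp(2*t), -t*exp(2*t)]
  [-t*exp(2*t), 3*t*exp(2*t), -t*exp(2*t) + exp(2*t)]

Strategy: write A = P · J · P⁻¹ where J is a Jordan canonical form, so e^{tA} = P · e^{tJ} · P⁻¹, and e^{tJ} can be computed block-by-block.

A has Jordan form
J =
  [2, 1, 0]
  [0, 2, 0]
  [0, 0, 2]
(up to reordering of blocks).

Per-block formulas:
  For a 2×2 Jordan block J_2(2): exp(t · J_2(2)) = e^(2t)·(I + t·N), where N is the 2×2 nilpotent shift.
  For a 1×1 block at λ = 2: exp(t · [2]) = [e^(2t)].

After assembling e^{tJ} and conjugating by P, we get:

e^{tA} =
  [-2*t*exp(2*t) + exp(2*t), 6*t*exp(2*t), -2*t*exp(2*t)]
  [-t*exp(2*t), 3*t*exp(2*t) + exp(2*t), -t*exp(2*t)]
  [-t*exp(2*t), 3*t*exp(2*t), -t*exp(2*t) + exp(2*t)]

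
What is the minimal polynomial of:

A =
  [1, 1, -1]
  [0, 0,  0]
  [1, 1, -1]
x^2

The characteristic polynomial is χ_A(x) = x^3, so the eigenvalues are known. The minimal polynomial is
  m_A(x) = Π_λ (x − λ)^{k_λ}
where k_λ is the size of the *largest* Jordan block for λ (equivalently, the smallest k with (A − λI)^k v = 0 for every generalised eigenvector v of λ).

  λ = 0: largest Jordan block has size 2, contributing (x − 0)^2

So m_A(x) = x^2 = x^2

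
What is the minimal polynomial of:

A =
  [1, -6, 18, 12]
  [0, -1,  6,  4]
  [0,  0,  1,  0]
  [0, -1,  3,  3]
x^2 - 2*x + 1

The characteristic polynomial is χ_A(x) = (x - 1)^4, so the eigenvalues are known. The minimal polynomial is
  m_A(x) = Π_λ (x − λ)^{k_λ}
where k_λ is the size of the *largest* Jordan block for λ (equivalently, the smallest k with (A − λI)^k v = 0 for every generalised eigenvector v of λ).

  λ = 1: largest Jordan block has size 2, contributing (x − 1)^2

So m_A(x) = (x - 1)^2 = x^2 - 2*x + 1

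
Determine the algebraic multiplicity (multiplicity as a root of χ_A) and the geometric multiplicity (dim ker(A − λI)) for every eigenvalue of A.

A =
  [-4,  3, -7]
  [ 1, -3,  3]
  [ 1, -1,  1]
λ = -2: alg = 3, geom = 1

Step 1 — factor the characteristic polynomial to read off the algebraic multiplicities:
  χ_A(x) = (x + 2)^3

Step 2 — compute geometric multiplicities via the rank-nullity identity g(λ) = n − rank(A − λI):
  rank(A − (-2)·I) = 2, so dim ker(A − (-2)·I) = n − 2 = 1

Summary:
  λ = -2: algebraic multiplicity = 3, geometric multiplicity = 1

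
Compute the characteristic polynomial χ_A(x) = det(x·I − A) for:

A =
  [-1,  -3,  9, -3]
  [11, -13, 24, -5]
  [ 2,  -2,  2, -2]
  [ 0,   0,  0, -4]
x^4 + 16*x^3 + 96*x^2 + 256*x + 256

Expanding det(x·I − A) (e.g. by cofactor expansion or by noting that A is similar to its Jordan form J, which has the same characteristic polynomial as A) gives
  χ_A(x) = x^4 + 16*x^3 + 96*x^2 + 256*x + 256
which factors as (x + 4)^4. The eigenvalues (with algebraic multiplicities) are λ = -4 with multiplicity 4.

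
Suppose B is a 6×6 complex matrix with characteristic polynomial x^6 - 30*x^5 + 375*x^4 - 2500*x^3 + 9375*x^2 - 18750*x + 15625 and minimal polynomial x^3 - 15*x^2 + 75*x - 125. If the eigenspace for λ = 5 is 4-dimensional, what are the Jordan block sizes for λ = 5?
Block sizes for λ = 5: [3, 1, 1, 1]

Step 1 — from the characteristic polynomial, algebraic multiplicity of λ = 5 is 6. From dim ker(B − (5)·I) = 4, there are exactly 4 Jordan blocks for λ = 5.
Step 2 — from the minimal polynomial, the factor (x − 5)^3 tells us the largest block for λ = 5 has size 3.
Step 3 — with total size 6, 4 blocks, and largest block 3, the block sizes (in nonincreasing order) are [3, 1, 1, 1].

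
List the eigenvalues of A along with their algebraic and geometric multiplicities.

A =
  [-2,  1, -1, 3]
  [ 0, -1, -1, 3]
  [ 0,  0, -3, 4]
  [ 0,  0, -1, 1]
λ = -2: alg = 1, geom = 1; λ = -1: alg = 3, geom = 1

Step 1 — factor the characteristic polynomial to read off the algebraic multiplicities:
  χ_A(x) = (x + 1)^3*(x + 2)

Step 2 — compute geometric multiplicities via the rank-nullity identity g(λ) = n − rank(A − λI):
  rank(A − (-2)·I) = 3, so dim ker(A − (-2)·I) = n − 3 = 1
  rank(A − (-1)·I) = 3, so dim ker(A − (-1)·I) = n − 3 = 1

Summary:
  λ = -2: algebraic multiplicity = 1, geometric multiplicity = 1
  λ = -1: algebraic multiplicity = 3, geometric multiplicity = 1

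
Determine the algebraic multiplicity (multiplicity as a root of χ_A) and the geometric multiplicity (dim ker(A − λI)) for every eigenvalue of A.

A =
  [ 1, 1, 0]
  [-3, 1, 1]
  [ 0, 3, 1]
λ = 1: alg = 3, geom = 1

Step 1 — factor the characteristic polynomial to read off the algebraic multiplicities:
  χ_A(x) = (x - 1)^3

Step 2 — compute geometric multiplicities via the rank-nullity identity g(λ) = n − rank(A − λI):
  rank(A − (1)·I) = 2, so dim ker(A − (1)·I) = n − 2 = 1

Summary:
  λ = 1: algebraic multiplicity = 3, geometric multiplicity = 1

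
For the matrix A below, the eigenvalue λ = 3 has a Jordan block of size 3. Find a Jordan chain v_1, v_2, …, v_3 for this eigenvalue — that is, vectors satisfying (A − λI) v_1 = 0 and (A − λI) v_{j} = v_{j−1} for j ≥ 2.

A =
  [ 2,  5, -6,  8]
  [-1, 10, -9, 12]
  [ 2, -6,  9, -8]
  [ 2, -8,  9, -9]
A Jordan chain for λ = 3 of length 3:
v_1 = (2, 2, -4, -4)ᵀ
v_2 = (5, 7, -6, -8)ᵀ
v_3 = (0, 1, 0, 0)ᵀ

Let N = A − (3)·I. We want v_3 with N^3 v_3 = 0 but N^2 v_3 ≠ 0; then v_{j-1} := N · v_j for j = 3, …, 2.

Pick v_3 = (0, 1, 0, 0)ᵀ.
Then v_2 = N · v_3 = (5, 7, -6, -8)ᵀ.
Then v_1 = N · v_2 = (2, 2, -4, -4)ᵀ.

Sanity check: (A − (3)·I) v_1 = (0, 0, 0, 0)ᵀ = 0. ✓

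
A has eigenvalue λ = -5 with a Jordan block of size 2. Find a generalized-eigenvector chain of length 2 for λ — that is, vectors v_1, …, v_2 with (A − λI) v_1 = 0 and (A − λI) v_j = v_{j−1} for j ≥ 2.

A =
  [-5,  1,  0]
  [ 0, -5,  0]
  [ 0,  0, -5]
A Jordan chain for λ = -5 of length 2:
v_1 = (1, 0, 0)ᵀ
v_2 = (0, 1, 0)ᵀ

Let N = A − (-5)·I. We want v_2 with N^2 v_2 = 0 but N^1 v_2 ≠ 0; then v_{j-1} := N · v_j for j = 2, …, 2.

Pick v_2 = (0, 1, 0)ᵀ.
Then v_1 = N · v_2 = (1, 0, 0)ᵀ.

Sanity check: (A − (-5)·I) v_1 = (0, 0, 0)ᵀ = 0. ✓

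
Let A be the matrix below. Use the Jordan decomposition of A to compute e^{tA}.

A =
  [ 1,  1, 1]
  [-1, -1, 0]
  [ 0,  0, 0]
e^{tA} =
  [t + 1, t, t^2/2 + t]
  [-t, 1 - t, -t^2/2]
  [0, 0, 1]

Strategy: write A = P · J · P⁻¹ where J is a Jordan canonical form, so e^{tA} = P · e^{tJ} · P⁻¹, and e^{tJ} can be computed block-by-block.

A has Jordan form
J =
  [0, 1, 0]
  [0, 0, 1]
  [0, 0, 0]
(up to reordering of blocks).

Per-block formulas:
  For a 3×3 Jordan block J_3(0): exp(t · J_3(0)) = e^(0t)·(I + t·N + (t^2/2)·N^2), where N is the 3×3 nilpotent shift.

After assembling e^{tJ} and conjugating by P, we get:

e^{tA} =
  [t + 1, t, t^2/2 + t]
  [-t, 1 - t, -t^2/2]
  [0, 0, 1]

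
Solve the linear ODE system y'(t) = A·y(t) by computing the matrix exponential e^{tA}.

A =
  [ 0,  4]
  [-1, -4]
e^{tA} =
  [2*t*exp(-2*t) + exp(-2*t), 4*t*exp(-2*t)]
  [-t*exp(-2*t), -2*t*exp(-2*t) + exp(-2*t)]

Strategy: write A = P · J · P⁻¹ where J is a Jordan canonical form, so e^{tA} = P · e^{tJ} · P⁻¹, and e^{tJ} can be computed block-by-block.

A has Jordan form
J =
  [-2,  1]
  [ 0, -2]
(up to reordering of blocks).

Per-block formulas:
  For a 2×2 Jordan block J_2(-2): exp(t · J_2(-2)) = e^(-2t)·(I + t·N), where N is the 2×2 nilpotent shift.

After assembling e^{tJ} and conjugating by P, we get:

e^{tA} =
  [2*t*exp(-2*t) + exp(-2*t), 4*t*exp(-2*t)]
  [-t*exp(-2*t), -2*t*exp(-2*t) + exp(-2*t)]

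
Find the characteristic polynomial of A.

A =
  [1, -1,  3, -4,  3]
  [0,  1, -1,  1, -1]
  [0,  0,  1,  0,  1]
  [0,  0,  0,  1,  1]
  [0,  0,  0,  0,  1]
x^5 - 5*x^4 + 10*x^3 - 10*x^2 + 5*x - 1

Expanding det(x·I − A) (e.g. by cofactor expansion or by noting that A is similar to its Jordan form J, which has the same characteristic polynomial as A) gives
  χ_A(x) = x^5 - 5*x^4 + 10*x^3 - 10*x^2 + 5*x - 1
which factors as (x - 1)^5. The eigenvalues (with algebraic multiplicities) are λ = 1 with multiplicity 5.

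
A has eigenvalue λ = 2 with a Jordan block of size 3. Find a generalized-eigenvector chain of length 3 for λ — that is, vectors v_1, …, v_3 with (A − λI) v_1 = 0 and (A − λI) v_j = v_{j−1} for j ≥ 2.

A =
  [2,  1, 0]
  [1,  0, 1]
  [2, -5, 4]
A Jordan chain for λ = 2 of length 3:
v_1 = (1, 0, -1)ᵀ
v_2 = (0, 1, 2)ᵀ
v_3 = (1, 0, 0)ᵀ

Let N = A − (2)·I. We want v_3 with N^3 v_3 = 0 but N^2 v_3 ≠ 0; then v_{j-1} := N · v_j for j = 3, …, 2.

Pick v_3 = (1, 0, 0)ᵀ.
Then v_2 = N · v_3 = (0, 1, 2)ᵀ.
Then v_1 = N · v_2 = (1, 0, -1)ᵀ.

Sanity check: (A − (2)·I) v_1 = (0, 0, 0)ᵀ = 0. ✓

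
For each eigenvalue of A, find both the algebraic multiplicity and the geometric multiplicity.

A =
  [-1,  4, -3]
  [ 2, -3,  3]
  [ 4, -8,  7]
λ = 1: alg = 3, geom = 2

Step 1 — factor the characteristic polynomial to read off the algebraic multiplicities:
  χ_A(x) = (x - 1)^3

Step 2 — compute geometric multiplicities via the rank-nullity identity g(λ) = n − rank(A − λI):
  rank(A − (1)·I) = 1, so dim ker(A − (1)·I) = n − 1 = 2

Summary:
  λ = 1: algebraic multiplicity = 3, geometric multiplicity = 2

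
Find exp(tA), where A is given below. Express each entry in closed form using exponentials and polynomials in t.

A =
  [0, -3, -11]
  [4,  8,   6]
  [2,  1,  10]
e^{tA} =
  [t^2*exp(6*t) - 6*t*exp(6*t) + exp(6*t), t^2*exp(6*t)/2 - 3*t*exp(6*t), 2*t^2*exp(6*t) - 11*t*exp(6*t)]
  [-2*t^2*exp(6*t) + 4*t*exp(6*t), -t^2*exp(6*t) + 2*t*exp(6*t) + exp(6*t), -4*t^2*exp(6*t) + 6*t*exp(6*t)]
  [2*t*exp(6*t), t*exp(6*t), 4*t*exp(6*t) + exp(6*t)]

Strategy: write A = P · J · P⁻¹ where J is a Jordan canonical form, so e^{tA} = P · e^{tJ} · P⁻¹, and e^{tJ} can be computed block-by-block.

A has Jordan form
J =
  [6, 1, 0]
  [0, 6, 1]
  [0, 0, 6]
(up to reordering of blocks).

Per-block formulas:
  For a 3×3 Jordan block J_3(6): exp(t · J_3(6)) = e^(6t)·(I + t·N + (t^2/2)·N^2), where N is the 3×3 nilpotent shift.

After assembling e^{tJ} and conjugating by P, we get:

e^{tA} =
  [t^2*exp(6*t) - 6*t*exp(6*t) + exp(6*t), t^2*exp(6*t)/2 - 3*t*exp(6*t), 2*t^2*exp(6*t) - 11*t*exp(6*t)]
  [-2*t^2*exp(6*t) + 4*t*exp(6*t), -t^2*exp(6*t) + 2*t*exp(6*t) + exp(6*t), -4*t^2*exp(6*t) + 6*t*exp(6*t)]
  [2*t*exp(6*t), t*exp(6*t), 4*t*exp(6*t) + exp(6*t)]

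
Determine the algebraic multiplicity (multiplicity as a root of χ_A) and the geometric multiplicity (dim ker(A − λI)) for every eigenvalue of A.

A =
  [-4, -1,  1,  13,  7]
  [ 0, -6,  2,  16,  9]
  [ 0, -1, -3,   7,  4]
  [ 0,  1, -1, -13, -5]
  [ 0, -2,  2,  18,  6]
λ = -4: alg = 5, geom = 3

Step 1 — factor the characteristic polynomial to read off the algebraic multiplicities:
  χ_A(x) = (x + 4)^5

Step 2 — compute geometric multiplicities via the rank-nullity identity g(λ) = n − rank(A − λI):
  rank(A − (-4)·I) = 2, so dim ker(A − (-4)·I) = n − 2 = 3

Summary:
  λ = -4: algebraic multiplicity = 5, geometric multiplicity = 3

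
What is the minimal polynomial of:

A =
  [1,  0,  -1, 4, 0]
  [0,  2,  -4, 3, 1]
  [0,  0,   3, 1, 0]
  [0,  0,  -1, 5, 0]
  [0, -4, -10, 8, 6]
x^4 - 13*x^3 + 60*x^2 - 112*x + 64

The characteristic polynomial is χ_A(x) = (x - 4)^4*(x - 1), so the eigenvalues are known. The minimal polynomial is
  m_A(x) = Π_λ (x − λ)^{k_λ}
where k_λ is the size of the *largest* Jordan block for λ (equivalently, the smallest k with (A − λI)^k v = 0 for every generalised eigenvector v of λ).

  λ = 1: largest Jordan block has size 1, contributing (x − 1)
  λ = 4: largest Jordan block has size 3, contributing (x − 4)^3

So m_A(x) = (x - 4)^3*(x - 1) = x^4 - 13*x^3 + 60*x^2 - 112*x + 64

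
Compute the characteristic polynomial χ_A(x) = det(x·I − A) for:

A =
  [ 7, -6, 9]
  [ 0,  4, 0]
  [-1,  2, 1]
x^3 - 12*x^2 + 48*x - 64

Expanding det(x·I − A) (e.g. by cofactor expansion or by noting that A is similar to its Jordan form J, which has the same characteristic polynomial as A) gives
  χ_A(x) = x^3 - 12*x^2 + 48*x - 64
which factors as (x - 4)^3. The eigenvalues (with algebraic multiplicities) are λ = 4 with multiplicity 3.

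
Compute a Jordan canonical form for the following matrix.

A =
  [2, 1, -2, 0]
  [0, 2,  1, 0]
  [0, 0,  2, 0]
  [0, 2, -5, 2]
J_3(2) ⊕ J_1(2)

The characteristic polynomial is
  det(x·I − A) = x^4 - 8*x^3 + 24*x^2 - 32*x + 16 = (x - 2)^4

Eigenvalues and multiplicities (the geometric multiplicity of λ is n − rank(A − λI), which equals the number of Jordan blocks for λ):
  λ = 2: algebraic multiplicity = 4, geometric multiplicity = 2

Determining the block sizes for each eigenvalue:
  λ = 2: with am = 4 and gm = 2, the partition is not yet determined (e.g. several partitions of 4 into 2 parts exist). Let N = A − (2)·I. Computing rank(N^1) = 2, rank(N^2) = 1, rank(N^3) = 0; the number of blocks of size ≥ j is rank(N^{j−1}) − rank(N^j), giving [2, 1, 1]. So we have 1 block(s) of size 3, 1 block(s) of size 1 → block sizes [3, 1]

Assembling the blocks gives a Jordan form
J =
  [2, 1, 0, 0]
  [0, 2, 1, 0]
  [0, 0, 2, 0]
  [0, 0, 0, 2]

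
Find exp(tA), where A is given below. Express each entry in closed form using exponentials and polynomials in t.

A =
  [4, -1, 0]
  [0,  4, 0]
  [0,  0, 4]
e^{tA} =
  [exp(4*t), -t*exp(4*t), 0]
  [0, exp(4*t), 0]
  [0, 0, exp(4*t)]

Strategy: write A = P · J · P⁻¹ where J is a Jordan canonical form, so e^{tA} = P · e^{tJ} · P⁻¹, and e^{tJ} can be computed block-by-block.

A has Jordan form
J =
  [4, 1, 0]
  [0, 4, 0]
  [0, 0, 4]
(up to reordering of blocks).

Per-block formulas:
  For a 2×2 Jordan block J_2(4): exp(t · J_2(4)) = e^(4t)·(I + t·N), where N is the 2×2 nilpotent shift.
  For a 1×1 block at λ = 4: exp(t · [4]) = [e^(4t)].

After assembling e^{tJ} and conjugating by P, we get:

e^{tA} =
  [exp(4*t), -t*exp(4*t), 0]
  [0, exp(4*t), 0]
  [0, 0, exp(4*t)]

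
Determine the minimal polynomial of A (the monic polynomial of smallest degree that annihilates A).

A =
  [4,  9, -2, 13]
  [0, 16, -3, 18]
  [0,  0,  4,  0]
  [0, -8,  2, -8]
x^3 - 12*x^2 + 48*x - 64

The characteristic polynomial is χ_A(x) = (x - 4)^4, so the eigenvalues are known. The minimal polynomial is
  m_A(x) = Π_λ (x − λ)^{k_λ}
where k_λ is the size of the *largest* Jordan block for λ (equivalently, the smallest k with (A − λI)^k v = 0 for every generalised eigenvector v of λ).

  λ = 4: largest Jordan block has size 3, contributing (x − 4)^3

So m_A(x) = (x - 4)^3 = x^3 - 12*x^2 + 48*x - 64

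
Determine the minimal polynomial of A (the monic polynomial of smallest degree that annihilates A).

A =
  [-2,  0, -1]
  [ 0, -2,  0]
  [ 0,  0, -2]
x^2 + 4*x + 4

The characteristic polynomial is χ_A(x) = (x + 2)^3, so the eigenvalues are known. The minimal polynomial is
  m_A(x) = Π_λ (x − λ)^{k_λ}
where k_λ is the size of the *largest* Jordan block for λ (equivalently, the smallest k with (A − λI)^k v = 0 for every generalised eigenvector v of λ).

  λ = -2: largest Jordan block has size 2, contributing (x + 2)^2

So m_A(x) = (x + 2)^2 = x^2 + 4*x + 4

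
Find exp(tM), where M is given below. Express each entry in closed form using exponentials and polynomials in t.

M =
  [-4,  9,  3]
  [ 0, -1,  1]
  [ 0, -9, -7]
e^{tM} =
  [exp(-4*t), 9*t*exp(-4*t), 3*t*exp(-4*t)]
  [0, 3*t*exp(-4*t) + exp(-4*t), t*exp(-4*t)]
  [0, -9*t*exp(-4*t), -3*t*exp(-4*t) + exp(-4*t)]

Strategy: write M = P · J · P⁻¹ where J is a Jordan canonical form, so e^{tM} = P · e^{tJ} · P⁻¹, and e^{tJ} can be computed block-by-block.

M has Jordan form
J =
  [-4,  1,  0]
  [ 0, -4,  0]
  [ 0,  0, -4]
(up to reordering of blocks).

Per-block formulas:
  For a 2×2 Jordan block J_2(-4): exp(t · J_2(-4)) = e^(-4t)·(I + t·N), where N is the 2×2 nilpotent shift.
  For a 1×1 block at λ = -4: exp(t · [-4]) = [e^(-4t)].

After assembling e^{tJ} and conjugating by P, we get:

e^{tM} =
  [exp(-4*t), 9*t*exp(-4*t), 3*t*exp(-4*t)]
  [0, 3*t*exp(-4*t) + exp(-4*t), t*exp(-4*t)]
  [0, -9*t*exp(-4*t), -3*t*exp(-4*t) + exp(-4*t)]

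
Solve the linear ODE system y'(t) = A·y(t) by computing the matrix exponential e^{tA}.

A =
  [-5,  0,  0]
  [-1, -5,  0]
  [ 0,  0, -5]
e^{tA} =
  [exp(-5*t), 0, 0]
  [-t*exp(-5*t), exp(-5*t), 0]
  [0, 0, exp(-5*t)]

Strategy: write A = P · J · P⁻¹ where J is a Jordan canonical form, so e^{tA} = P · e^{tJ} · P⁻¹, and e^{tJ} can be computed block-by-block.

A has Jordan form
J =
  [-5,  1,  0]
  [ 0, -5,  0]
  [ 0,  0, -5]
(up to reordering of blocks).

Per-block formulas:
  For a 1×1 block at λ = -5: exp(t · [-5]) = [e^(-5t)].
  For a 2×2 Jordan block J_2(-5): exp(t · J_2(-5)) = e^(-5t)·(I + t·N), where N is the 2×2 nilpotent shift.

After assembling e^{tJ} and conjugating by P, we get:

e^{tA} =
  [exp(-5*t), 0, 0]
  [-t*exp(-5*t), exp(-5*t), 0]
  [0, 0, exp(-5*t)]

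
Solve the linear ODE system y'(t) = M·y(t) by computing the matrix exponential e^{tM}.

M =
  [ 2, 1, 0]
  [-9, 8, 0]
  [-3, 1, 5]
e^{tM} =
  [-3*t*exp(5*t) + exp(5*t), t*exp(5*t), 0]
  [-9*t*exp(5*t), 3*t*exp(5*t) + exp(5*t), 0]
  [-3*t*exp(5*t), t*exp(5*t), exp(5*t)]

Strategy: write M = P · J · P⁻¹ where J is a Jordan canonical form, so e^{tM} = P · e^{tJ} · P⁻¹, and e^{tJ} can be computed block-by-block.

M has Jordan form
J =
  [5, 1, 0]
  [0, 5, 0]
  [0, 0, 5]
(up to reordering of blocks).

Per-block formulas:
  For a 1×1 block at λ = 5: exp(t · [5]) = [e^(5t)].
  For a 2×2 Jordan block J_2(5): exp(t · J_2(5)) = e^(5t)·(I + t·N), where N is the 2×2 nilpotent shift.

After assembling e^{tJ} and conjugating by P, we get:

e^{tM} =
  [-3*t*exp(5*t) + exp(5*t), t*exp(5*t), 0]
  [-9*t*exp(5*t), 3*t*exp(5*t) + exp(5*t), 0]
  [-3*t*exp(5*t), t*exp(5*t), exp(5*t)]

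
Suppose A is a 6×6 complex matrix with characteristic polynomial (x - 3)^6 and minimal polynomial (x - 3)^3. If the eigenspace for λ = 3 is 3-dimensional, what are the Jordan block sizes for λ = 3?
Block sizes for λ = 3: [3, 2, 1]

Step 1 — from the characteristic polynomial, algebraic multiplicity of λ = 3 is 6. From dim ker(A − (3)·I) = 3, there are exactly 3 Jordan blocks for λ = 3.
Step 2 — from the minimal polynomial, the factor (x − 3)^3 tells us the largest block for λ = 3 has size 3.
Step 3 — with total size 6, 3 blocks, and largest block 3, the block sizes (in nonincreasing order) are [3, 2, 1].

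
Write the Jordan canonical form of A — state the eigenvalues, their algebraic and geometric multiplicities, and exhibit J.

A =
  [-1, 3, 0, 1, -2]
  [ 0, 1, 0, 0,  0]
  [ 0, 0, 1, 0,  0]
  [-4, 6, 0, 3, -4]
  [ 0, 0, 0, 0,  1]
J_2(1) ⊕ J_1(1) ⊕ J_1(1) ⊕ J_1(1)

The characteristic polynomial is
  det(x·I − A) = x^5 - 5*x^4 + 10*x^3 - 10*x^2 + 5*x - 1 = (x - 1)^5

Eigenvalues and multiplicities (the geometric multiplicity of λ is n − rank(A − λI), which equals the number of Jordan blocks for λ):
  λ = 1: algebraic multiplicity = 5, geometric multiplicity = 4

Determining the block sizes for each eigenvalue:
  λ = 1: 4 blocks summing to 5 forces exactly one block of size 2 and the rest size 1 → block sizes [2, 1, 1, 1]

Assembling the blocks gives a Jordan form
J =
  [1, 1, 0, 0, 0]
  [0, 1, 0, 0, 0]
  [0, 0, 1, 0, 0]
  [0, 0, 0, 1, 0]
  [0, 0, 0, 0, 1]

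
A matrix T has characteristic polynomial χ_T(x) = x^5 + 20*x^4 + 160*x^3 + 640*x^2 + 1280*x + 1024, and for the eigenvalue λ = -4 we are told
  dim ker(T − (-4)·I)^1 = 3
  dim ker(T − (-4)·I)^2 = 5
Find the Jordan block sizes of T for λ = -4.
Block sizes for λ = -4: [2, 2, 1]

From the dimensions of kernels of powers, the number of Jordan blocks of size at least j is d_j − d_{j−1} where d_j = dim ker(N^j) (with d_0 = 0). Computing the differences gives [3, 2].
The number of blocks of size exactly k is (#blocks of size ≥ k) − (#blocks of size ≥ k + 1), so the partition is: 1 block(s) of size 1, 2 block(s) of size 2.
In nonincreasing order the block sizes are [2, 2, 1].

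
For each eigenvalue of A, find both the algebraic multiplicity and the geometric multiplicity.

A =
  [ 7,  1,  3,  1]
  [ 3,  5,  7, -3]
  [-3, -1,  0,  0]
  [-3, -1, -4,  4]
λ = 4: alg = 4, geom = 2

Step 1 — factor the characteristic polynomial to read off the algebraic multiplicities:
  χ_A(x) = (x - 4)^4

Step 2 — compute geometric multiplicities via the rank-nullity identity g(λ) = n − rank(A − λI):
  rank(A − (4)·I) = 2, so dim ker(A − (4)·I) = n − 2 = 2

Summary:
  λ = 4: algebraic multiplicity = 4, geometric multiplicity = 2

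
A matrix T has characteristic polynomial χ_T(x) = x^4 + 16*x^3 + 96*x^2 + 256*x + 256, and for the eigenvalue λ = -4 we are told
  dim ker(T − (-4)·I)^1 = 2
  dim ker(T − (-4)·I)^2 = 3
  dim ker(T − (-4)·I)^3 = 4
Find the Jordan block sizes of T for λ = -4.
Block sizes for λ = -4: [3, 1]

From the dimensions of kernels of powers, the number of Jordan blocks of size at least j is d_j − d_{j−1} where d_j = dim ker(N^j) (with d_0 = 0). Computing the differences gives [2, 1, 1].
The number of blocks of size exactly k is (#blocks of size ≥ k) − (#blocks of size ≥ k + 1), so the partition is: 1 block(s) of size 1, 1 block(s) of size 3.
In nonincreasing order the block sizes are [3, 1].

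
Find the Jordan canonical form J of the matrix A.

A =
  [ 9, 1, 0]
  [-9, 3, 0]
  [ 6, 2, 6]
J_2(6) ⊕ J_1(6)

The characteristic polynomial is
  det(x·I − A) = x^3 - 18*x^2 + 108*x - 216 = (x - 6)^3

Eigenvalues and multiplicities (the geometric multiplicity of λ is n − rank(A − λI), which equals the number of Jordan blocks for λ):
  λ = 6: algebraic multiplicity = 3, geometric multiplicity = 2

Determining the block sizes for each eigenvalue:
  λ = 6: 2 blocks summing to 3 forces exactly one block of size 2 and the rest size 1 → block sizes [2, 1]

Assembling the blocks gives a Jordan form
J =
  [6, 1, 0]
  [0, 6, 0]
  [0, 0, 6]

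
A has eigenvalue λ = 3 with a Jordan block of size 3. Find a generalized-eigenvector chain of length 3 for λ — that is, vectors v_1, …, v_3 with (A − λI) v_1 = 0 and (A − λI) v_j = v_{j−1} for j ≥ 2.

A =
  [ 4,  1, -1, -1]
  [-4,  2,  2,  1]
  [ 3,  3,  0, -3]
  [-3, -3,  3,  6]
A Jordan chain for λ = 3 of length 3:
v_1 = (-3, 3, -9, 9)ᵀ
v_2 = (1, -4, 3, -3)ᵀ
v_3 = (1, 0, 0, 0)ᵀ

Let N = A − (3)·I. We want v_3 with N^3 v_3 = 0 but N^2 v_3 ≠ 0; then v_{j-1} := N · v_j for j = 3, …, 2.

Pick v_3 = (1, 0, 0, 0)ᵀ.
Then v_2 = N · v_3 = (1, -4, 3, -3)ᵀ.
Then v_1 = N · v_2 = (-3, 3, -9, 9)ᵀ.

Sanity check: (A − (3)·I) v_1 = (0, 0, 0, 0)ᵀ = 0. ✓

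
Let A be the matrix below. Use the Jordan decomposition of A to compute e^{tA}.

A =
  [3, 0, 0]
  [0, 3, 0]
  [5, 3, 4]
e^{tA} =
  [exp(3*t), 0, 0]
  [0, exp(3*t), 0]
  [5*exp(4*t) - 5*exp(3*t), 3*exp(4*t) - 3*exp(3*t), exp(4*t)]

Strategy: write A = P · J · P⁻¹ where J is a Jordan canonical form, so e^{tA} = P · e^{tJ} · P⁻¹, and e^{tJ} can be computed block-by-block.

A has Jordan form
J =
  [3, 0, 0]
  [0, 3, 0]
  [0, 0, 4]
(up to reordering of blocks).

Per-block formulas:
  For a 1×1 block at λ = 3: exp(t · [3]) = [e^(3t)].
  For a 1×1 block at λ = 4: exp(t · [4]) = [e^(4t)].

After assembling e^{tJ} and conjugating by P, we get:

e^{tA} =
  [exp(3*t), 0, 0]
  [0, exp(3*t), 0]
  [5*exp(4*t) - 5*exp(3*t), 3*exp(4*t) - 3*exp(3*t), exp(4*t)]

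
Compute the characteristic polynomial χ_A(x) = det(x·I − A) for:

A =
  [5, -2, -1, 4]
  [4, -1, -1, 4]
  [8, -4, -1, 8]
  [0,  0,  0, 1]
x^4 - 4*x^3 + 6*x^2 - 4*x + 1

Expanding det(x·I − A) (e.g. by cofactor expansion or by noting that A is similar to its Jordan form J, which has the same characteristic polynomial as A) gives
  χ_A(x) = x^4 - 4*x^3 + 6*x^2 - 4*x + 1
which factors as (x - 1)^4. The eigenvalues (with algebraic multiplicities) are λ = 1 with multiplicity 4.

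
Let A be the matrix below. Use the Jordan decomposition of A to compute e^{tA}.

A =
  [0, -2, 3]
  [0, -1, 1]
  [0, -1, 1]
e^{tA} =
  [1, -t^2/2 - 2*t, t^2/2 + 3*t]
  [0, 1 - t, t]
  [0, -t, t + 1]

Strategy: write A = P · J · P⁻¹ where J is a Jordan canonical form, so e^{tA} = P · e^{tJ} · P⁻¹, and e^{tJ} can be computed block-by-block.

A has Jordan form
J =
  [0, 1, 0]
  [0, 0, 1]
  [0, 0, 0]
(up to reordering of blocks).

Per-block formulas:
  For a 3×3 Jordan block J_3(0): exp(t · J_3(0)) = e^(0t)·(I + t·N + (t^2/2)·N^2), where N is the 3×3 nilpotent shift.

After assembling e^{tJ} and conjugating by P, we get:

e^{tA} =
  [1, -t^2/2 - 2*t, t^2/2 + 3*t]
  [0, 1 - t, t]
  [0, -t, t + 1]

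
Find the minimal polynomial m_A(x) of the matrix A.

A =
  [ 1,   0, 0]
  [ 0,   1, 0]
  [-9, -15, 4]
x^2 - 5*x + 4

The characteristic polynomial is χ_A(x) = (x - 4)*(x - 1)^2, so the eigenvalues are known. The minimal polynomial is
  m_A(x) = Π_λ (x − λ)^{k_λ}
where k_λ is the size of the *largest* Jordan block for λ (equivalently, the smallest k with (A − λI)^k v = 0 for every generalised eigenvector v of λ).

  λ = 1: largest Jordan block has size 1, contributing (x − 1)
  λ = 4: largest Jordan block has size 1, contributing (x − 4)

So m_A(x) = (x - 4)*(x - 1) = x^2 - 5*x + 4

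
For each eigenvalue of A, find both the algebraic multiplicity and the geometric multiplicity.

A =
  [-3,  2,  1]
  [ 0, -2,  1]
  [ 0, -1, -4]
λ = -3: alg = 3, geom = 1

Step 1 — factor the characteristic polynomial to read off the algebraic multiplicities:
  χ_A(x) = (x + 3)^3

Step 2 — compute geometric multiplicities via the rank-nullity identity g(λ) = n − rank(A − λI):
  rank(A − (-3)·I) = 2, so dim ker(A − (-3)·I) = n − 2 = 1

Summary:
  λ = -3: algebraic multiplicity = 3, geometric multiplicity = 1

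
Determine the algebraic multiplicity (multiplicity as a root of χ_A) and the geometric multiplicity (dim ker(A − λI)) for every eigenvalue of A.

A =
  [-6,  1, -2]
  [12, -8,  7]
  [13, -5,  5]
λ = -3: alg = 3, geom = 1

Step 1 — factor the characteristic polynomial to read off the algebraic multiplicities:
  χ_A(x) = (x + 3)^3

Step 2 — compute geometric multiplicities via the rank-nullity identity g(λ) = n − rank(A − λI):
  rank(A − (-3)·I) = 2, so dim ker(A − (-3)·I) = n − 2 = 1

Summary:
  λ = -3: algebraic multiplicity = 3, geometric multiplicity = 1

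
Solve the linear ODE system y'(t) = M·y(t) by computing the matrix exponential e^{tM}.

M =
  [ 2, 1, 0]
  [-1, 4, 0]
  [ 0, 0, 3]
e^{tM} =
  [-t*exp(3*t) + exp(3*t), t*exp(3*t), 0]
  [-t*exp(3*t), t*exp(3*t) + exp(3*t), 0]
  [0, 0, exp(3*t)]

Strategy: write M = P · J · P⁻¹ where J is a Jordan canonical form, so e^{tM} = P · e^{tJ} · P⁻¹, and e^{tJ} can be computed block-by-block.

M has Jordan form
J =
  [3, 1, 0]
  [0, 3, 0]
  [0, 0, 3]
(up to reordering of blocks).

Per-block formulas:
  For a 2×2 Jordan block J_2(3): exp(t · J_2(3)) = e^(3t)·(I + t·N), where N is the 2×2 nilpotent shift.
  For a 1×1 block at λ = 3: exp(t · [3]) = [e^(3t)].

After assembling e^{tJ} and conjugating by P, we get:

e^{tM} =
  [-t*exp(3*t) + exp(3*t), t*exp(3*t), 0]
  [-t*exp(3*t), t*exp(3*t) + exp(3*t), 0]
  [0, 0, exp(3*t)]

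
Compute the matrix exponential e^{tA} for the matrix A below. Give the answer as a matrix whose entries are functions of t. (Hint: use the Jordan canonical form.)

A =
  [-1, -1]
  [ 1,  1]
e^{tA} =
  [1 - t, -t]
  [t, t + 1]

Strategy: write A = P · J · P⁻¹ where J is a Jordan canonical form, so e^{tA} = P · e^{tJ} · P⁻¹, and e^{tJ} can be computed block-by-block.

A has Jordan form
J =
  [0, 1]
  [0, 0]
(up to reordering of blocks).

Per-block formulas:
  For a 2×2 Jordan block J_2(0): exp(t · J_2(0)) = e^(0t)·(I + t·N), where N is the 2×2 nilpotent shift.

After assembling e^{tJ} and conjugating by P, we get:

e^{tA} =
  [1 - t, -t]
  [t, t + 1]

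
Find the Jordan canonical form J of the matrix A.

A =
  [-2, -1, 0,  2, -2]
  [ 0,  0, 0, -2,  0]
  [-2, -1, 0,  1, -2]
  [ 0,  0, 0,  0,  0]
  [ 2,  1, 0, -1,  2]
J_2(0) ⊕ J_2(0) ⊕ J_1(0)

The characteristic polynomial is
  det(x·I − A) = x^5

Eigenvalues and multiplicities (the geometric multiplicity of λ is n − rank(A − λI), which equals the number of Jordan blocks for λ):
  λ = 0: algebraic multiplicity = 5, geometric multiplicity = 3

Determining the block sizes for each eigenvalue:
  λ = 0: with am = 5 and gm = 3, the partition is not yet determined (e.g. several partitions of 5 into 3 parts exist). Let N = A − (0)·I. Computing rank(N^1) = 2, rank(N^2) = 0; the number of blocks of size ≥ j is rank(N^{j−1}) − rank(N^j), giving [3, 2]. So we have 2 block(s) of size 2, 1 block(s) of size 1 → block sizes [2, 2, 1]

Assembling the blocks gives a Jordan form
J =
  [0, 1, 0, 0, 0]
  [0, 0, 0, 0, 0]
  [0, 0, 0, 1, 0]
  [0, 0, 0, 0, 0]
  [0, 0, 0, 0, 0]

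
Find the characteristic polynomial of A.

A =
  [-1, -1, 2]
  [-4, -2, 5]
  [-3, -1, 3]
x^3

Expanding det(x·I − A) (e.g. by cofactor expansion or by noting that A is similar to its Jordan form J, which has the same characteristic polynomial as A) gives
  χ_A(x) = x^3
which factors as x^3. The eigenvalues (with algebraic multiplicities) are λ = 0 with multiplicity 3.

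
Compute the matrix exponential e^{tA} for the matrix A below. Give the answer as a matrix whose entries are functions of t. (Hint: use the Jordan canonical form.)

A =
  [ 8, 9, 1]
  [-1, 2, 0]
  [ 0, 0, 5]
e^{tA} =
  [3*t*exp(5*t) + exp(5*t), 9*t*exp(5*t), 3*t^2*exp(5*t)/2 + t*exp(5*t)]
  [-t*exp(5*t), -3*t*exp(5*t) + exp(5*t), -t^2*exp(5*t)/2]
  [0, 0, exp(5*t)]

Strategy: write A = P · J · P⁻¹ where J is a Jordan canonical form, so e^{tA} = P · e^{tJ} · P⁻¹, and e^{tJ} can be computed block-by-block.

A has Jordan form
J =
  [5, 1, 0]
  [0, 5, 1]
  [0, 0, 5]
(up to reordering of blocks).

Per-block formulas:
  For a 3×3 Jordan block J_3(5): exp(t · J_3(5)) = e^(5t)·(I + t·N + (t^2/2)·N^2), where N is the 3×3 nilpotent shift.

After assembling e^{tJ} and conjugating by P, we get:

e^{tA} =
  [3*t*exp(5*t) + exp(5*t), 9*t*exp(5*t), 3*t^2*exp(5*t)/2 + t*exp(5*t)]
  [-t*exp(5*t), -3*t*exp(5*t) + exp(5*t), -t^2*exp(5*t)/2]
  [0, 0, exp(5*t)]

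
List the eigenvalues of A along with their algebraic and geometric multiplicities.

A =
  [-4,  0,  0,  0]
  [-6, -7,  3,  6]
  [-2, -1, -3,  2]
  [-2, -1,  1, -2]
λ = -4: alg = 4, geom = 3

Step 1 — factor the characteristic polynomial to read off the algebraic multiplicities:
  χ_A(x) = (x + 4)^4

Step 2 — compute geometric multiplicities via the rank-nullity identity g(λ) = n − rank(A − λI):
  rank(A − (-4)·I) = 1, so dim ker(A − (-4)·I) = n − 1 = 3

Summary:
  λ = -4: algebraic multiplicity = 4, geometric multiplicity = 3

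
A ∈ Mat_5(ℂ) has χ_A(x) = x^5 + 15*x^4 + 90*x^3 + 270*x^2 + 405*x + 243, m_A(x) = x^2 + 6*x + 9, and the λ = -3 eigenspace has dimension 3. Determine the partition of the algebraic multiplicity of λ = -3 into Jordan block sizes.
Block sizes for λ = -3: [2, 2, 1]

Step 1 — from the characteristic polynomial, algebraic multiplicity of λ = -3 is 5. From dim ker(A − (-3)·I) = 3, there are exactly 3 Jordan blocks for λ = -3.
Step 2 — from the minimal polynomial, the factor (x + 3)^2 tells us the largest block for λ = -3 has size 2.
Step 3 — with total size 5, 3 blocks, and largest block 2, the block sizes (in nonincreasing order) are [2, 2, 1].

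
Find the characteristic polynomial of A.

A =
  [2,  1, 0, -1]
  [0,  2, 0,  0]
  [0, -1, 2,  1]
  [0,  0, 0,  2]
x^4 - 8*x^3 + 24*x^2 - 32*x + 16

Expanding det(x·I − A) (e.g. by cofactor expansion or by noting that A is similar to its Jordan form J, which has the same characteristic polynomial as A) gives
  χ_A(x) = x^4 - 8*x^3 + 24*x^2 - 32*x + 16
which factors as (x - 2)^4. The eigenvalues (with algebraic multiplicities) are λ = 2 with multiplicity 4.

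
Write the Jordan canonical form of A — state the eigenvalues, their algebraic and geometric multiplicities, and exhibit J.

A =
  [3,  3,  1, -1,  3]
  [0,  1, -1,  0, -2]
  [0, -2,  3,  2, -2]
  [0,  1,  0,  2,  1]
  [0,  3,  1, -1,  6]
J_2(3) ⊕ J_2(3) ⊕ J_1(3)

The characteristic polynomial is
  det(x·I − A) = x^5 - 15*x^4 + 90*x^3 - 270*x^2 + 405*x - 243 = (x - 3)^5

Eigenvalues and multiplicities (the geometric multiplicity of λ is n − rank(A − λI), which equals the number of Jordan blocks for λ):
  λ = 3: algebraic multiplicity = 5, geometric multiplicity = 3

Determining the block sizes for each eigenvalue:
  λ = 3: with am = 5 and gm = 3, the partition is not yet determined (e.g. several partitions of 5 into 3 parts exist). Let N = A − (3)·I. Computing rank(N^1) = 2, rank(N^2) = 0; the number of blocks of size ≥ j is rank(N^{j−1}) − rank(N^j), giving [3, 2]. So we have 2 block(s) of size 2, 1 block(s) of size 1 → block sizes [2, 2, 1]

Assembling the blocks gives a Jordan form
J =
  [3, 1, 0, 0, 0]
  [0, 3, 0, 0, 0]
  [0, 0, 3, 1, 0]
  [0, 0, 0, 3, 0]
  [0, 0, 0, 0, 3]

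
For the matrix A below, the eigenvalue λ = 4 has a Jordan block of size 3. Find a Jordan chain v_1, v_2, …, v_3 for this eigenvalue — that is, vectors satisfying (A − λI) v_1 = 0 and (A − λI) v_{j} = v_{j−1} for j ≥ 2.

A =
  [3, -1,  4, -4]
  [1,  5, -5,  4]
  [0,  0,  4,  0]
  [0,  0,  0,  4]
A Jordan chain for λ = 4 of length 3:
v_1 = (1, -1, 0, 0)ᵀ
v_2 = (4, -5, 0, 0)ᵀ
v_3 = (0, 0, 1, 0)ᵀ

Let N = A − (4)·I. We want v_3 with N^3 v_3 = 0 but N^2 v_3 ≠ 0; then v_{j-1} := N · v_j for j = 3, …, 2.

Pick v_3 = (0, 0, 1, 0)ᵀ.
Then v_2 = N · v_3 = (4, -5, 0, 0)ᵀ.
Then v_1 = N · v_2 = (1, -1, 0, 0)ᵀ.

Sanity check: (A − (4)·I) v_1 = (0, 0, 0, 0)ᵀ = 0. ✓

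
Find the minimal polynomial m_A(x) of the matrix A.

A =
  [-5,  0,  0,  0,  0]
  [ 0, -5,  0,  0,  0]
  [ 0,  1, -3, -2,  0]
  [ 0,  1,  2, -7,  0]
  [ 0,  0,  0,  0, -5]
x^2 + 10*x + 25

The characteristic polynomial is χ_A(x) = (x + 5)^5, so the eigenvalues are known. The minimal polynomial is
  m_A(x) = Π_λ (x − λ)^{k_λ}
where k_λ is the size of the *largest* Jordan block for λ (equivalently, the smallest k with (A − λI)^k v = 0 for every generalised eigenvector v of λ).

  λ = -5: largest Jordan block has size 2, contributing (x + 5)^2

So m_A(x) = (x + 5)^2 = x^2 + 10*x + 25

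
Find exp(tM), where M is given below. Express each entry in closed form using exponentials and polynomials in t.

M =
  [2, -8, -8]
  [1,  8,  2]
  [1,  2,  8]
e^{tM} =
  [-4*t*exp(6*t) + exp(6*t), -8*t*exp(6*t), -8*t*exp(6*t)]
  [t*exp(6*t), 2*t*exp(6*t) + exp(6*t), 2*t*exp(6*t)]
  [t*exp(6*t), 2*t*exp(6*t), 2*t*exp(6*t) + exp(6*t)]

Strategy: write M = P · J · P⁻¹ where J is a Jordan canonical form, so e^{tM} = P · e^{tJ} · P⁻¹, and e^{tJ} can be computed block-by-block.

M has Jordan form
J =
  [6, 1, 0]
  [0, 6, 0]
  [0, 0, 6]
(up to reordering of blocks).

Per-block formulas:
  For a 2×2 Jordan block J_2(6): exp(t · J_2(6)) = e^(6t)·(I + t·N), where N is the 2×2 nilpotent shift.
  For a 1×1 block at λ = 6: exp(t · [6]) = [e^(6t)].

After assembling e^{tJ} and conjugating by P, we get:

e^{tM} =
  [-4*t*exp(6*t) + exp(6*t), -8*t*exp(6*t), -8*t*exp(6*t)]
  [t*exp(6*t), 2*t*exp(6*t) + exp(6*t), 2*t*exp(6*t)]
  [t*exp(6*t), 2*t*exp(6*t), 2*t*exp(6*t) + exp(6*t)]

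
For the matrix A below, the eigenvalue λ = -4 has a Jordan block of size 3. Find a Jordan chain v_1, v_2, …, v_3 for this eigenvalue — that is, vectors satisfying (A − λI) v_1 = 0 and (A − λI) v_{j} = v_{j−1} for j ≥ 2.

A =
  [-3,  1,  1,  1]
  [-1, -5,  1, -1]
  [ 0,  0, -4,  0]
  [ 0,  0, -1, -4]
A Jordan chain for λ = -4 of length 3:
v_1 = (1, -1, 0, 0)ᵀ
v_2 = (1, 1, 0, -1)ᵀ
v_3 = (0, 0, 1, 0)ᵀ

Let N = A − (-4)·I. We want v_3 with N^3 v_3 = 0 but N^2 v_3 ≠ 0; then v_{j-1} := N · v_j for j = 3, …, 2.

Pick v_3 = (0, 0, 1, 0)ᵀ.
Then v_2 = N · v_3 = (1, 1, 0, -1)ᵀ.
Then v_1 = N · v_2 = (1, -1, 0, 0)ᵀ.

Sanity check: (A − (-4)·I) v_1 = (0, 0, 0, 0)ᵀ = 0. ✓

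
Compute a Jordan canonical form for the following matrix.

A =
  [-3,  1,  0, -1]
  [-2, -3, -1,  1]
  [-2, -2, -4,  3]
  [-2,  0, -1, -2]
J_2(-3) ⊕ J_2(-3)

The characteristic polynomial is
  det(x·I − A) = x^4 + 12*x^3 + 54*x^2 + 108*x + 81 = (x + 3)^4

Eigenvalues and multiplicities (the geometric multiplicity of λ is n − rank(A − λI), which equals the number of Jordan blocks for λ):
  λ = -3: algebraic multiplicity = 4, geometric multiplicity = 2

Determining the block sizes for each eigenvalue:
  λ = -3: with am = 4 and gm = 2, the partition is not yet determined (e.g. several partitions of 4 into 2 parts exist). Let N = A − (-3)·I. Computing rank(N^1) = 2, rank(N^2) = 0; the number of blocks of size ≥ j is rank(N^{j−1}) − rank(N^j), giving [2, 2]. So we have 2 block(s) of size 2 → block sizes [2, 2]

Assembling the blocks gives a Jordan form
J =
  [-3,  1,  0,  0]
  [ 0, -3,  0,  0]
  [ 0,  0, -3,  1]
  [ 0,  0,  0, -3]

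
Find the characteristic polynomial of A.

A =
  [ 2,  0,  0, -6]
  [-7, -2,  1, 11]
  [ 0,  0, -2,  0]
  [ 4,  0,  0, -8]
x^4 + 10*x^3 + 36*x^2 + 56*x + 32

Expanding det(x·I − A) (e.g. by cofactor expansion or by noting that A is similar to its Jordan form J, which has the same characteristic polynomial as A) gives
  χ_A(x) = x^4 + 10*x^3 + 36*x^2 + 56*x + 32
which factors as (x + 2)^3*(x + 4). The eigenvalues (with algebraic multiplicities) are λ = -4 with multiplicity 1, λ = -2 with multiplicity 3.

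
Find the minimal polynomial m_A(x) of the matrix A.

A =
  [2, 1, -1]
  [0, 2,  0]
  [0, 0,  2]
x^2 - 4*x + 4

The characteristic polynomial is χ_A(x) = (x - 2)^3, so the eigenvalues are known. The minimal polynomial is
  m_A(x) = Π_λ (x − λ)^{k_λ}
where k_λ is the size of the *largest* Jordan block for λ (equivalently, the smallest k with (A − λI)^k v = 0 for every generalised eigenvector v of λ).

  λ = 2: largest Jordan block has size 2, contributing (x − 2)^2

So m_A(x) = (x - 2)^2 = x^2 - 4*x + 4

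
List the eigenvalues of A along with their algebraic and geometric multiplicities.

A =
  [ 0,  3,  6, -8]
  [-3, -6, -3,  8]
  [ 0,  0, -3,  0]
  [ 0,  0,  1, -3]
λ = -3: alg = 4, geom = 2

Step 1 — factor the characteristic polynomial to read off the algebraic multiplicities:
  χ_A(x) = (x + 3)^4

Step 2 — compute geometric multiplicities via the rank-nullity identity g(λ) = n − rank(A − λI):
  rank(A − (-3)·I) = 2, so dim ker(A − (-3)·I) = n − 2 = 2

Summary:
  λ = -3: algebraic multiplicity = 4, geometric multiplicity = 2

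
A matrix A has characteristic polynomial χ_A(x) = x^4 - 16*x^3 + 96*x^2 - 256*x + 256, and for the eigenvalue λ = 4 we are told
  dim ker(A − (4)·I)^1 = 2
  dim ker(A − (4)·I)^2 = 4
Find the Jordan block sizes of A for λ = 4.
Block sizes for λ = 4: [2, 2]

From the dimensions of kernels of powers, the number of Jordan blocks of size at least j is d_j − d_{j−1} where d_j = dim ker(N^j) (with d_0 = 0). Computing the differences gives [2, 2].
The number of blocks of size exactly k is (#blocks of size ≥ k) − (#blocks of size ≥ k + 1), so the partition is: 2 block(s) of size 2.
In nonincreasing order the block sizes are [2, 2].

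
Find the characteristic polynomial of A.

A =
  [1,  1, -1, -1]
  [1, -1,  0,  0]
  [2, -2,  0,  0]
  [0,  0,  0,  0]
x^4

Expanding det(x·I − A) (e.g. by cofactor expansion or by noting that A is similar to its Jordan form J, which has the same characteristic polynomial as A) gives
  χ_A(x) = x^4
which factors as x^4. The eigenvalues (with algebraic multiplicities) are λ = 0 with multiplicity 4.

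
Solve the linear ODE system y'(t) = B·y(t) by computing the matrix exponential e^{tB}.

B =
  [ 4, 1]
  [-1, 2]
e^{tB} =
  [t*exp(3*t) + exp(3*t), t*exp(3*t)]
  [-t*exp(3*t), -t*exp(3*t) + exp(3*t)]

Strategy: write B = P · J · P⁻¹ where J is a Jordan canonical form, so e^{tB} = P · e^{tJ} · P⁻¹, and e^{tJ} can be computed block-by-block.

B has Jordan form
J =
  [3, 1]
  [0, 3]
(up to reordering of blocks).

Per-block formulas:
  For a 2×2 Jordan block J_2(3): exp(t · J_2(3)) = e^(3t)·(I + t·N), where N is the 2×2 nilpotent shift.

After assembling e^{tJ} and conjugating by P, we get:

e^{tB} =
  [t*exp(3*t) + exp(3*t), t*exp(3*t)]
  [-t*exp(3*t), -t*exp(3*t) + exp(3*t)]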